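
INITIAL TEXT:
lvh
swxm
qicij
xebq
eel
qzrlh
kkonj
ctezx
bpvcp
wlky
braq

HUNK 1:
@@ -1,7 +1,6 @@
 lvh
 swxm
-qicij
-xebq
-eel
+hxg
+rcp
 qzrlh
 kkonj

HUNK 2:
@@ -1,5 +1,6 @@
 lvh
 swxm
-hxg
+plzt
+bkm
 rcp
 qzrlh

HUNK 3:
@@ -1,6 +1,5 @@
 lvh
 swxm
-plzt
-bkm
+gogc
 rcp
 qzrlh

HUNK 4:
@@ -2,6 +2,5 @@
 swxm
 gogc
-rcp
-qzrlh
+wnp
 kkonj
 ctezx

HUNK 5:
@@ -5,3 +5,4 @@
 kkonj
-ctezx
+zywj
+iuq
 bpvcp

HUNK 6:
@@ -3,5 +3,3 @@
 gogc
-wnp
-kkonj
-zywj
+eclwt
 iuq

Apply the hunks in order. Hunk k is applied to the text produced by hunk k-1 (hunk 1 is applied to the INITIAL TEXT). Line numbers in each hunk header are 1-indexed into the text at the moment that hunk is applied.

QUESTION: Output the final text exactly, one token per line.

Hunk 1: at line 1 remove [qicij,xebq,eel] add [hxg,rcp] -> 10 lines: lvh swxm hxg rcp qzrlh kkonj ctezx bpvcp wlky braq
Hunk 2: at line 1 remove [hxg] add [plzt,bkm] -> 11 lines: lvh swxm plzt bkm rcp qzrlh kkonj ctezx bpvcp wlky braq
Hunk 3: at line 1 remove [plzt,bkm] add [gogc] -> 10 lines: lvh swxm gogc rcp qzrlh kkonj ctezx bpvcp wlky braq
Hunk 4: at line 2 remove [rcp,qzrlh] add [wnp] -> 9 lines: lvh swxm gogc wnp kkonj ctezx bpvcp wlky braq
Hunk 5: at line 5 remove [ctezx] add [zywj,iuq] -> 10 lines: lvh swxm gogc wnp kkonj zywj iuq bpvcp wlky braq
Hunk 6: at line 3 remove [wnp,kkonj,zywj] add [eclwt] -> 8 lines: lvh swxm gogc eclwt iuq bpvcp wlky braq

Answer: lvh
swxm
gogc
eclwt
iuq
bpvcp
wlky
braq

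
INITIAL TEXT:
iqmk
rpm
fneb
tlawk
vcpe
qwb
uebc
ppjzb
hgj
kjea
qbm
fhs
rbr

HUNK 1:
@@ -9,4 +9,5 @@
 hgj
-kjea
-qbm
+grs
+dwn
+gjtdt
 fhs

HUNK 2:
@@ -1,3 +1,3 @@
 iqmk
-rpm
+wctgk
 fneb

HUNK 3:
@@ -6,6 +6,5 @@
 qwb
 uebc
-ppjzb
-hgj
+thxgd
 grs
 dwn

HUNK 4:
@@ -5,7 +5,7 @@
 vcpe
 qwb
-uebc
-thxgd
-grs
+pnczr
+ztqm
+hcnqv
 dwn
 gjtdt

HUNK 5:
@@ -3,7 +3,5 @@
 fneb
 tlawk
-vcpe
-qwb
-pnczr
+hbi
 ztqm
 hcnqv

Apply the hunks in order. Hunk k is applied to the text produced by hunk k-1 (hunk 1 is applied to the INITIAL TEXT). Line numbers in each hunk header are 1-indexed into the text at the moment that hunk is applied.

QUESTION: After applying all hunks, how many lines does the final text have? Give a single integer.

Answer: 11

Derivation:
Hunk 1: at line 9 remove [kjea,qbm] add [grs,dwn,gjtdt] -> 14 lines: iqmk rpm fneb tlawk vcpe qwb uebc ppjzb hgj grs dwn gjtdt fhs rbr
Hunk 2: at line 1 remove [rpm] add [wctgk] -> 14 lines: iqmk wctgk fneb tlawk vcpe qwb uebc ppjzb hgj grs dwn gjtdt fhs rbr
Hunk 3: at line 6 remove [ppjzb,hgj] add [thxgd] -> 13 lines: iqmk wctgk fneb tlawk vcpe qwb uebc thxgd grs dwn gjtdt fhs rbr
Hunk 4: at line 5 remove [uebc,thxgd,grs] add [pnczr,ztqm,hcnqv] -> 13 lines: iqmk wctgk fneb tlawk vcpe qwb pnczr ztqm hcnqv dwn gjtdt fhs rbr
Hunk 5: at line 3 remove [vcpe,qwb,pnczr] add [hbi] -> 11 lines: iqmk wctgk fneb tlawk hbi ztqm hcnqv dwn gjtdt fhs rbr
Final line count: 11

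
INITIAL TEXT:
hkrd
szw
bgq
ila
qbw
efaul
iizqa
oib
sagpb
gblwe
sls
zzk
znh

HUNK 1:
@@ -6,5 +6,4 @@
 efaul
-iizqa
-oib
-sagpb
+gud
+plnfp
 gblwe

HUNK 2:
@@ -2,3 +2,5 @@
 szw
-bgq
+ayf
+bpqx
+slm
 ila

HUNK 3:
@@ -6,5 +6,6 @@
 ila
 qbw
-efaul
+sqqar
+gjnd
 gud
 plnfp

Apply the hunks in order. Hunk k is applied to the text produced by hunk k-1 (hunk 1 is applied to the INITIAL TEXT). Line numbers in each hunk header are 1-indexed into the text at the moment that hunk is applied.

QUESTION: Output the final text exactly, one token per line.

Hunk 1: at line 6 remove [iizqa,oib,sagpb] add [gud,plnfp] -> 12 lines: hkrd szw bgq ila qbw efaul gud plnfp gblwe sls zzk znh
Hunk 2: at line 2 remove [bgq] add [ayf,bpqx,slm] -> 14 lines: hkrd szw ayf bpqx slm ila qbw efaul gud plnfp gblwe sls zzk znh
Hunk 3: at line 6 remove [efaul] add [sqqar,gjnd] -> 15 lines: hkrd szw ayf bpqx slm ila qbw sqqar gjnd gud plnfp gblwe sls zzk znh

Answer: hkrd
szw
ayf
bpqx
slm
ila
qbw
sqqar
gjnd
gud
plnfp
gblwe
sls
zzk
znh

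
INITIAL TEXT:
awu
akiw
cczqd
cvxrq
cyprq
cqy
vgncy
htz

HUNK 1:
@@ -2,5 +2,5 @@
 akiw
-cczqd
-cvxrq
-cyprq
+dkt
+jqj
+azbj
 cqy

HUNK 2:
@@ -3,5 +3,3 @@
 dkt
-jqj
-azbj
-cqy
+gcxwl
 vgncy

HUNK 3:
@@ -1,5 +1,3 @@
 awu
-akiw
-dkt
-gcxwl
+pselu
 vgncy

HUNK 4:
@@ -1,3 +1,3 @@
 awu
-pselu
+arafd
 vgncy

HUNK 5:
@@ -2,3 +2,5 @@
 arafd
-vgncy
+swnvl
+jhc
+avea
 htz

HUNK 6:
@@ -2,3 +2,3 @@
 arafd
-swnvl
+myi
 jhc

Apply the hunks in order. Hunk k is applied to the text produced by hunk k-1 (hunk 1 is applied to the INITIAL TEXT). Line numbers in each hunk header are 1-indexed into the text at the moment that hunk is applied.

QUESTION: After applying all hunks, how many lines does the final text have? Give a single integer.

Answer: 6

Derivation:
Hunk 1: at line 2 remove [cczqd,cvxrq,cyprq] add [dkt,jqj,azbj] -> 8 lines: awu akiw dkt jqj azbj cqy vgncy htz
Hunk 2: at line 3 remove [jqj,azbj,cqy] add [gcxwl] -> 6 lines: awu akiw dkt gcxwl vgncy htz
Hunk 3: at line 1 remove [akiw,dkt,gcxwl] add [pselu] -> 4 lines: awu pselu vgncy htz
Hunk 4: at line 1 remove [pselu] add [arafd] -> 4 lines: awu arafd vgncy htz
Hunk 5: at line 2 remove [vgncy] add [swnvl,jhc,avea] -> 6 lines: awu arafd swnvl jhc avea htz
Hunk 6: at line 2 remove [swnvl] add [myi] -> 6 lines: awu arafd myi jhc avea htz
Final line count: 6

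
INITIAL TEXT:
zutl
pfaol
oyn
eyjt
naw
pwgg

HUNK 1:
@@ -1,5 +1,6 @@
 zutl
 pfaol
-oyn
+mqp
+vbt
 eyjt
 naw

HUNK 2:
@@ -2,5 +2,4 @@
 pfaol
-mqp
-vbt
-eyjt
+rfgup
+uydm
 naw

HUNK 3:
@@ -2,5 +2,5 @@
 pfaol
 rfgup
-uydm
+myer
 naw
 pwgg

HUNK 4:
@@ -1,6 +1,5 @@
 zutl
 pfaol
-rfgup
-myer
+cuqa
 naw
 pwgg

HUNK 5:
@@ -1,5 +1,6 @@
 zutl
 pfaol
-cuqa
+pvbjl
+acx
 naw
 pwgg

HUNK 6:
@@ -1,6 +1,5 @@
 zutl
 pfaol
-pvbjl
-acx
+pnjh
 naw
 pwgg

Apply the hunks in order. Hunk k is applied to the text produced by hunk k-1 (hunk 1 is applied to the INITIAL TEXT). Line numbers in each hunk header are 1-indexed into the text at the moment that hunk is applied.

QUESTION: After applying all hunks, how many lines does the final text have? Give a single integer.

Hunk 1: at line 1 remove [oyn] add [mqp,vbt] -> 7 lines: zutl pfaol mqp vbt eyjt naw pwgg
Hunk 2: at line 2 remove [mqp,vbt,eyjt] add [rfgup,uydm] -> 6 lines: zutl pfaol rfgup uydm naw pwgg
Hunk 3: at line 2 remove [uydm] add [myer] -> 6 lines: zutl pfaol rfgup myer naw pwgg
Hunk 4: at line 1 remove [rfgup,myer] add [cuqa] -> 5 lines: zutl pfaol cuqa naw pwgg
Hunk 5: at line 1 remove [cuqa] add [pvbjl,acx] -> 6 lines: zutl pfaol pvbjl acx naw pwgg
Hunk 6: at line 1 remove [pvbjl,acx] add [pnjh] -> 5 lines: zutl pfaol pnjh naw pwgg
Final line count: 5

Answer: 5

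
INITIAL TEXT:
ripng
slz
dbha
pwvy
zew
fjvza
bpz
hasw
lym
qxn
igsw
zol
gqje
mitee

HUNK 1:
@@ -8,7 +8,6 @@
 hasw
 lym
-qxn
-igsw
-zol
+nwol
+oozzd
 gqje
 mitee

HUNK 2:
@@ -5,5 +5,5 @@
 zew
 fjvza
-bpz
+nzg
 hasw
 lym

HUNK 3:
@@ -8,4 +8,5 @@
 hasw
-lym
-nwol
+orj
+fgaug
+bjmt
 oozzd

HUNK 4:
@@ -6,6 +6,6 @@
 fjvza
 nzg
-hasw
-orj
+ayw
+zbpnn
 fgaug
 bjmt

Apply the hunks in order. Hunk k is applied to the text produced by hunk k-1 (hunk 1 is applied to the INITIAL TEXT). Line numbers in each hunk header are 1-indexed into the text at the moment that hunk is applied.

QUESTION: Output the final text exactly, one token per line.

Answer: ripng
slz
dbha
pwvy
zew
fjvza
nzg
ayw
zbpnn
fgaug
bjmt
oozzd
gqje
mitee

Derivation:
Hunk 1: at line 8 remove [qxn,igsw,zol] add [nwol,oozzd] -> 13 lines: ripng slz dbha pwvy zew fjvza bpz hasw lym nwol oozzd gqje mitee
Hunk 2: at line 5 remove [bpz] add [nzg] -> 13 lines: ripng slz dbha pwvy zew fjvza nzg hasw lym nwol oozzd gqje mitee
Hunk 3: at line 8 remove [lym,nwol] add [orj,fgaug,bjmt] -> 14 lines: ripng slz dbha pwvy zew fjvza nzg hasw orj fgaug bjmt oozzd gqje mitee
Hunk 4: at line 6 remove [hasw,orj] add [ayw,zbpnn] -> 14 lines: ripng slz dbha pwvy zew fjvza nzg ayw zbpnn fgaug bjmt oozzd gqje mitee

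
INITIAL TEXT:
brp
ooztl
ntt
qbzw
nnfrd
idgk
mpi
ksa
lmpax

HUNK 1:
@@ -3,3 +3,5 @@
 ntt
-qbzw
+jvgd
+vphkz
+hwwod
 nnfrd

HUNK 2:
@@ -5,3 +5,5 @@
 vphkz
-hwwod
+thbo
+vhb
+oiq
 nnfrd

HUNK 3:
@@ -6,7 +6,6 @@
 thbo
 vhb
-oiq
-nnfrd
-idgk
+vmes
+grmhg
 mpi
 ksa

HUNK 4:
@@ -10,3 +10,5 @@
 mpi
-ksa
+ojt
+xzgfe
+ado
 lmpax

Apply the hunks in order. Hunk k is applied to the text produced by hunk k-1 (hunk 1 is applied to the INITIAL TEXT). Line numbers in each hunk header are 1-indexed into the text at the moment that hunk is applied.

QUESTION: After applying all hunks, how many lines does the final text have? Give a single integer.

Hunk 1: at line 3 remove [qbzw] add [jvgd,vphkz,hwwod] -> 11 lines: brp ooztl ntt jvgd vphkz hwwod nnfrd idgk mpi ksa lmpax
Hunk 2: at line 5 remove [hwwod] add [thbo,vhb,oiq] -> 13 lines: brp ooztl ntt jvgd vphkz thbo vhb oiq nnfrd idgk mpi ksa lmpax
Hunk 3: at line 6 remove [oiq,nnfrd,idgk] add [vmes,grmhg] -> 12 lines: brp ooztl ntt jvgd vphkz thbo vhb vmes grmhg mpi ksa lmpax
Hunk 4: at line 10 remove [ksa] add [ojt,xzgfe,ado] -> 14 lines: brp ooztl ntt jvgd vphkz thbo vhb vmes grmhg mpi ojt xzgfe ado lmpax
Final line count: 14

Answer: 14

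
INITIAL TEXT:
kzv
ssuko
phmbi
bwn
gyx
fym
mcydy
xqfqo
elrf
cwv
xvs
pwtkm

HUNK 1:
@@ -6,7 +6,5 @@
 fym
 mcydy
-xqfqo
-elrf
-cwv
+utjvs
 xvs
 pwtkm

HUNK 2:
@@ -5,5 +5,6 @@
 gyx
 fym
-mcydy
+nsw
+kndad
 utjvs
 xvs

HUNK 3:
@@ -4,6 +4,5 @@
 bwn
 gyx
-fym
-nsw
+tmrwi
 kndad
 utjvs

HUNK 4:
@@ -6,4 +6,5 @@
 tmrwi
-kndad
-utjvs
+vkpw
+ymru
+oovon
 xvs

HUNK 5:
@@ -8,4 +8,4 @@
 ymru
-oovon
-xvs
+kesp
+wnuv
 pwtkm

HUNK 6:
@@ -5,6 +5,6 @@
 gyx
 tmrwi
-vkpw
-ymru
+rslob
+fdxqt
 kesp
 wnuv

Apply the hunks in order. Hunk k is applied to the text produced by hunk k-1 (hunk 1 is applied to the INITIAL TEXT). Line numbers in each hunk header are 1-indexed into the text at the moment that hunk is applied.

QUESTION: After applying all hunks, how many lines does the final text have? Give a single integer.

Hunk 1: at line 6 remove [xqfqo,elrf,cwv] add [utjvs] -> 10 lines: kzv ssuko phmbi bwn gyx fym mcydy utjvs xvs pwtkm
Hunk 2: at line 5 remove [mcydy] add [nsw,kndad] -> 11 lines: kzv ssuko phmbi bwn gyx fym nsw kndad utjvs xvs pwtkm
Hunk 3: at line 4 remove [fym,nsw] add [tmrwi] -> 10 lines: kzv ssuko phmbi bwn gyx tmrwi kndad utjvs xvs pwtkm
Hunk 4: at line 6 remove [kndad,utjvs] add [vkpw,ymru,oovon] -> 11 lines: kzv ssuko phmbi bwn gyx tmrwi vkpw ymru oovon xvs pwtkm
Hunk 5: at line 8 remove [oovon,xvs] add [kesp,wnuv] -> 11 lines: kzv ssuko phmbi bwn gyx tmrwi vkpw ymru kesp wnuv pwtkm
Hunk 6: at line 5 remove [vkpw,ymru] add [rslob,fdxqt] -> 11 lines: kzv ssuko phmbi bwn gyx tmrwi rslob fdxqt kesp wnuv pwtkm
Final line count: 11

Answer: 11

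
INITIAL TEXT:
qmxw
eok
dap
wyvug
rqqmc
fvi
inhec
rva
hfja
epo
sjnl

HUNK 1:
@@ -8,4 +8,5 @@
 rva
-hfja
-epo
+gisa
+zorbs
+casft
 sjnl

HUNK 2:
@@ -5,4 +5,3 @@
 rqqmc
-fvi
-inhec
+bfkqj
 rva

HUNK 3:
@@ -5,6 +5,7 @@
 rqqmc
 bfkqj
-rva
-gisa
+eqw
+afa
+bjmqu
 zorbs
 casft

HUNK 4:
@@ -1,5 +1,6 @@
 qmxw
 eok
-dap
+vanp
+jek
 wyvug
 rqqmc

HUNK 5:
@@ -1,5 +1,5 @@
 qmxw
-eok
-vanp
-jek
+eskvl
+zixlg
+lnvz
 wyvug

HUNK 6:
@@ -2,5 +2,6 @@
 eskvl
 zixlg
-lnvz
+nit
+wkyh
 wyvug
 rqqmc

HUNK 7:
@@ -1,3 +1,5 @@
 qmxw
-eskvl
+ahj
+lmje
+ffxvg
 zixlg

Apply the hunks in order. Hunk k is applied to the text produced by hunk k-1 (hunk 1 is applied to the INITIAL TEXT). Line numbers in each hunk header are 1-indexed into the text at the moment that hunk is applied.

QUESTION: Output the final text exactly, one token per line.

Answer: qmxw
ahj
lmje
ffxvg
zixlg
nit
wkyh
wyvug
rqqmc
bfkqj
eqw
afa
bjmqu
zorbs
casft
sjnl

Derivation:
Hunk 1: at line 8 remove [hfja,epo] add [gisa,zorbs,casft] -> 12 lines: qmxw eok dap wyvug rqqmc fvi inhec rva gisa zorbs casft sjnl
Hunk 2: at line 5 remove [fvi,inhec] add [bfkqj] -> 11 lines: qmxw eok dap wyvug rqqmc bfkqj rva gisa zorbs casft sjnl
Hunk 3: at line 5 remove [rva,gisa] add [eqw,afa,bjmqu] -> 12 lines: qmxw eok dap wyvug rqqmc bfkqj eqw afa bjmqu zorbs casft sjnl
Hunk 4: at line 1 remove [dap] add [vanp,jek] -> 13 lines: qmxw eok vanp jek wyvug rqqmc bfkqj eqw afa bjmqu zorbs casft sjnl
Hunk 5: at line 1 remove [eok,vanp,jek] add [eskvl,zixlg,lnvz] -> 13 lines: qmxw eskvl zixlg lnvz wyvug rqqmc bfkqj eqw afa bjmqu zorbs casft sjnl
Hunk 6: at line 2 remove [lnvz] add [nit,wkyh] -> 14 lines: qmxw eskvl zixlg nit wkyh wyvug rqqmc bfkqj eqw afa bjmqu zorbs casft sjnl
Hunk 7: at line 1 remove [eskvl] add [ahj,lmje,ffxvg] -> 16 lines: qmxw ahj lmje ffxvg zixlg nit wkyh wyvug rqqmc bfkqj eqw afa bjmqu zorbs casft sjnl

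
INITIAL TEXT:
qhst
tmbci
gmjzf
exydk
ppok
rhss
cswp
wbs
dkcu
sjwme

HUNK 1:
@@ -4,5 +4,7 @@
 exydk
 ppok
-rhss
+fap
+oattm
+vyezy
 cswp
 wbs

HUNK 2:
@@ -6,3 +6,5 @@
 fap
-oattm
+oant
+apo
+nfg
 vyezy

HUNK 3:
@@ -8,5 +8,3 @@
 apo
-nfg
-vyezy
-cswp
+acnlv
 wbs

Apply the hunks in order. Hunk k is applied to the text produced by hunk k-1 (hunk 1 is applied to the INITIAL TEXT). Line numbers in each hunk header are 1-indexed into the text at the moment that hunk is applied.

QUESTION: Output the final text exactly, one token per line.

Answer: qhst
tmbci
gmjzf
exydk
ppok
fap
oant
apo
acnlv
wbs
dkcu
sjwme

Derivation:
Hunk 1: at line 4 remove [rhss] add [fap,oattm,vyezy] -> 12 lines: qhst tmbci gmjzf exydk ppok fap oattm vyezy cswp wbs dkcu sjwme
Hunk 2: at line 6 remove [oattm] add [oant,apo,nfg] -> 14 lines: qhst tmbci gmjzf exydk ppok fap oant apo nfg vyezy cswp wbs dkcu sjwme
Hunk 3: at line 8 remove [nfg,vyezy,cswp] add [acnlv] -> 12 lines: qhst tmbci gmjzf exydk ppok fap oant apo acnlv wbs dkcu sjwme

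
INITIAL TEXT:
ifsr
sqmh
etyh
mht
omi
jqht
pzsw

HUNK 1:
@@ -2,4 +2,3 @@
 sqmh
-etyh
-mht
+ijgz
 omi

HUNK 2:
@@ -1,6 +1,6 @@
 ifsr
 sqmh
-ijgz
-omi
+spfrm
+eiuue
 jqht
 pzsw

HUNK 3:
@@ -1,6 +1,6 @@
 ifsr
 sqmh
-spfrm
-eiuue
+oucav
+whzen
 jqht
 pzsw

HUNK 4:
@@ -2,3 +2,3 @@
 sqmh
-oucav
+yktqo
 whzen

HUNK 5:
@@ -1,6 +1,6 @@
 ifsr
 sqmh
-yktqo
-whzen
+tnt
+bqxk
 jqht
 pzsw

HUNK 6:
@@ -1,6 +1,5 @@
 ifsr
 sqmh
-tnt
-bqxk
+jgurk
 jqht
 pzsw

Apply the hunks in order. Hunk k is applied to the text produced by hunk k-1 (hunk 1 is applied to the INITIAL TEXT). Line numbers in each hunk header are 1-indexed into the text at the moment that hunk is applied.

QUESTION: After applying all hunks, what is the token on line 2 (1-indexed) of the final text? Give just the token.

Answer: sqmh

Derivation:
Hunk 1: at line 2 remove [etyh,mht] add [ijgz] -> 6 lines: ifsr sqmh ijgz omi jqht pzsw
Hunk 2: at line 1 remove [ijgz,omi] add [spfrm,eiuue] -> 6 lines: ifsr sqmh spfrm eiuue jqht pzsw
Hunk 3: at line 1 remove [spfrm,eiuue] add [oucav,whzen] -> 6 lines: ifsr sqmh oucav whzen jqht pzsw
Hunk 4: at line 2 remove [oucav] add [yktqo] -> 6 lines: ifsr sqmh yktqo whzen jqht pzsw
Hunk 5: at line 1 remove [yktqo,whzen] add [tnt,bqxk] -> 6 lines: ifsr sqmh tnt bqxk jqht pzsw
Hunk 6: at line 1 remove [tnt,bqxk] add [jgurk] -> 5 lines: ifsr sqmh jgurk jqht pzsw
Final line 2: sqmh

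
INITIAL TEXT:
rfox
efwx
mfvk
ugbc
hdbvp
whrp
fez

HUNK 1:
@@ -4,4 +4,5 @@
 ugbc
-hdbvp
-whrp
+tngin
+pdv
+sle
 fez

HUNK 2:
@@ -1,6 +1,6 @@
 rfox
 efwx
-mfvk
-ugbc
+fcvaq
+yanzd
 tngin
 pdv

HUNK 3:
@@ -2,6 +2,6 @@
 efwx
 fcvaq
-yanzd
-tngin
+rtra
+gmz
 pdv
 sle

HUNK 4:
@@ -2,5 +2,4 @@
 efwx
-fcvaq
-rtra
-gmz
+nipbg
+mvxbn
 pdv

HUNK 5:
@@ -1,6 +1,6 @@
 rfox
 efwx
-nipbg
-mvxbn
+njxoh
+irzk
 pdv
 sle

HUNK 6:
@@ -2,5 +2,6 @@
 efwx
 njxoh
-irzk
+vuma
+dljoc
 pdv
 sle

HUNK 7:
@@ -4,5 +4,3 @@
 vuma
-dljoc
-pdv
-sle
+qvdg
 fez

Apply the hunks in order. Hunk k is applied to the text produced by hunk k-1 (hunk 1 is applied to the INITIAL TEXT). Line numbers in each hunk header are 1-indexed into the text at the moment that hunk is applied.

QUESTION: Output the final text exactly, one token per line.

Hunk 1: at line 4 remove [hdbvp,whrp] add [tngin,pdv,sle] -> 8 lines: rfox efwx mfvk ugbc tngin pdv sle fez
Hunk 2: at line 1 remove [mfvk,ugbc] add [fcvaq,yanzd] -> 8 lines: rfox efwx fcvaq yanzd tngin pdv sle fez
Hunk 3: at line 2 remove [yanzd,tngin] add [rtra,gmz] -> 8 lines: rfox efwx fcvaq rtra gmz pdv sle fez
Hunk 4: at line 2 remove [fcvaq,rtra,gmz] add [nipbg,mvxbn] -> 7 lines: rfox efwx nipbg mvxbn pdv sle fez
Hunk 5: at line 1 remove [nipbg,mvxbn] add [njxoh,irzk] -> 7 lines: rfox efwx njxoh irzk pdv sle fez
Hunk 6: at line 2 remove [irzk] add [vuma,dljoc] -> 8 lines: rfox efwx njxoh vuma dljoc pdv sle fez
Hunk 7: at line 4 remove [dljoc,pdv,sle] add [qvdg] -> 6 lines: rfox efwx njxoh vuma qvdg fez

Answer: rfox
efwx
njxoh
vuma
qvdg
fez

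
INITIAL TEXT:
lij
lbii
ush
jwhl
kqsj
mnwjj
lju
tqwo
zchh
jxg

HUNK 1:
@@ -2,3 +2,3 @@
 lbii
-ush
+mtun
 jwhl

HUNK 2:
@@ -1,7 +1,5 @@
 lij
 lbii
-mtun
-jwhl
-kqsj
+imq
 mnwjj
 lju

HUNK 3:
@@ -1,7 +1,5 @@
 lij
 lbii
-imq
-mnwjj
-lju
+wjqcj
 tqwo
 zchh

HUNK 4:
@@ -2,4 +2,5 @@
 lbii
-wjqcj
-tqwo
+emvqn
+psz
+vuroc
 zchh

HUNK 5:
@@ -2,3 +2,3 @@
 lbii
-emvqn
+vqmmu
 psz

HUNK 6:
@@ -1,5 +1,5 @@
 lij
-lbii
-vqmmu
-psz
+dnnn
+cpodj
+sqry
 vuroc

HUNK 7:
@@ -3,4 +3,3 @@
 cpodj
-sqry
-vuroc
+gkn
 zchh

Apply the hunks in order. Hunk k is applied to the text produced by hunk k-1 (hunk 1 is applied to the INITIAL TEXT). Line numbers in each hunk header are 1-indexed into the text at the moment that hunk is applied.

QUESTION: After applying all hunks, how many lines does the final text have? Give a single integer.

Hunk 1: at line 2 remove [ush] add [mtun] -> 10 lines: lij lbii mtun jwhl kqsj mnwjj lju tqwo zchh jxg
Hunk 2: at line 1 remove [mtun,jwhl,kqsj] add [imq] -> 8 lines: lij lbii imq mnwjj lju tqwo zchh jxg
Hunk 3: at line 1 remove [imq,mnwjj,lju] add [wjqcj] -> 6 lines: lij lbii wjqcj tqwo zchh jxg
Hunk 4: at line 2 remove [wjqcj,tqwo] add [emvqn,psz,vuroc] -> 7 lines: lij lbii emvqn psz vuroc zchh jxg
Hunk 5: at line 2 remove [emvqn] add [vqmmu] -> 7 lines: lij lbii vqmmu psz vuroc zchh jxg
Hunk 6: at line 1 remove [lbii,vqmmu,psz] add [dnnn,cpodj,sqry] -> 7 lines: lij dnnn cpodj sqry vuroc zchh jxg
Hunk 7: at line 3 remove [sqry,vuroc] add [gkn] -> 6 lines: lij dnnn cpodj gkn zchh jxg
Final line count: 6

Answer: 6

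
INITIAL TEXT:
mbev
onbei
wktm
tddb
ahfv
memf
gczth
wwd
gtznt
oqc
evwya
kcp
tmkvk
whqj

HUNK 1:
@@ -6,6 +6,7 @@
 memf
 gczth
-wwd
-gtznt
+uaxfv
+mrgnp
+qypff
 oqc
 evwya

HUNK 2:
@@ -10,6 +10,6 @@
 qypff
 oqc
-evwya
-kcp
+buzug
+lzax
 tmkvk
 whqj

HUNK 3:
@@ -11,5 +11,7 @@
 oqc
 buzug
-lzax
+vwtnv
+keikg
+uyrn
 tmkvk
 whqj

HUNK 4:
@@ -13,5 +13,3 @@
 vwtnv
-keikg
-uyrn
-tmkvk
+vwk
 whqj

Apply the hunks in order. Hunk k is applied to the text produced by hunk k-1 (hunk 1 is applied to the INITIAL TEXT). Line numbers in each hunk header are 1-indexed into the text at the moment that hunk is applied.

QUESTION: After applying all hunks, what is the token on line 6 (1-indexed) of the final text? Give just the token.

Answer: memf

Derivation:
Hunk 1: at line 6 remove [wwd,gtznt] add [uaxfv,mrgnp,qypff] -> 15 lines: mbev onbei wktm tddb ahfv memf gczth uaxfv mrgnp qypff oqc evwya kcp tmkvk whqj
Hunk 2: at line 10 remove [evwya,kcp] add [buzug,lzax] -> 15 lines: mbev onbei wktm tddb ahfv memf gczth uaxfv mrgnp qypff oqc buzug lzax tmkvk whqj
Hunk 3: at line 11 remove [lzax] add [vwtnv,keikg,uyrn] -> 17 lines: mbev onbei wktm tddb ahfv memf gczth uaxfv mrgnp qypff oqc buzug vwtnv keikg uyrn tmkvk whqj
Hunk 4: at line 13 remove [keikg,uyrn,tmkvk] add [vwk] -> 15 lines: mbev onbei wktm tddb ahfv memf gczth uaxfv mrgnp qypff oqc buzug vwtnv vwk whqj
Final line 6: memf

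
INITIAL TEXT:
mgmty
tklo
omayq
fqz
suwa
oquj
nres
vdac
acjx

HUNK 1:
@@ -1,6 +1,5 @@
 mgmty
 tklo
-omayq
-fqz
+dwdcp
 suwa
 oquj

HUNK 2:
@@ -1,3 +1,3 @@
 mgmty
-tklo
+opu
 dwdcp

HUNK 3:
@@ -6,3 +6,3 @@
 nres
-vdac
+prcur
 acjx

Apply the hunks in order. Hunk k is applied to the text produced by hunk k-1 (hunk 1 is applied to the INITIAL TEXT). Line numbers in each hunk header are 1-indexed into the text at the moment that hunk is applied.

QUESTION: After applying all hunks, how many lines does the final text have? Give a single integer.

Hunk 1: at line 1 remove [omayq,fqz] add [dwdcp] -> 8 lines: mgmty tklo dwdcp suwa oquj nres vdac acjx
Hunk 2: at line 1 remove [tklo] add [opu] -> 8 lines: mgmty opu dwdcp suwa oquj nres vdac acjx
Hunk 3: at line 6 remove [vdac] add [prcur] -> 8 lines: mgmty opu dwdcp suwa oquj nres prcur acjx
Final line count: 8

Answer: 8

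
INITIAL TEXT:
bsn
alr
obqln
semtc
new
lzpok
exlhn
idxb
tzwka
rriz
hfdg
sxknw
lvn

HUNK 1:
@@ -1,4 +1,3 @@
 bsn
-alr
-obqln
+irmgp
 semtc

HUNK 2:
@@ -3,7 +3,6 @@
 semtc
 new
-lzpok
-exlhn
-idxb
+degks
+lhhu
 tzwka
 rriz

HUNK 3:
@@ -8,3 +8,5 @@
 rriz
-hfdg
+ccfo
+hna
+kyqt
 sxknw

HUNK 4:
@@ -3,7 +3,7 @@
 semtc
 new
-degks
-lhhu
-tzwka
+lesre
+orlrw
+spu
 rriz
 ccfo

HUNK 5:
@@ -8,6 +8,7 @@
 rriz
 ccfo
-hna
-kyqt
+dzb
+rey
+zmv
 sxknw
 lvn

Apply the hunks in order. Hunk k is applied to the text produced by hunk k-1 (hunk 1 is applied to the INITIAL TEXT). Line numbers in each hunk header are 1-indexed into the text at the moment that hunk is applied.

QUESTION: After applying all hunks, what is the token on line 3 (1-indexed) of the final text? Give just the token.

Hunk 1: at line 1 remove [alr,obqln] add [irmgp] -> 12 lines: bsn irmgp semtc new lzpok exlhn idxb tzwka rriz hfdg sxknw lvn
Hunk 2: at line 3 remove [lzpok,exlhn,idxb] add [degks,lhhu] -> 11 lines: bsn irmgp semtc new degks lhhu tzwka rriz hfdg sxknw lvn
Hunk 3: at line 8 remove [hfdg] add [ccfo,hna,kyqt] -> 13 lines: bsn irmgp semtc new degks lhhu tzwka rriz ccfo hna kyqt sxknw lvn
Hunk 4: at line 3 remove [degks,lhhu,tzwka] add [lesre,orlrw,spu] -> 13 lines: bsn irmgp semtc new lesre orlrw spu rriz ccfo hna kyqt sxknw lvn
Hunk 5: at line 8 remove [hna,kyqt] add [dzb,rey,zmv] -> 14 lines: bsn irmgp semtc new lesre orlrw spu rriz ccfo dzb rey zmv sxknw lvn
Final line 3: semtc

Answer: semtc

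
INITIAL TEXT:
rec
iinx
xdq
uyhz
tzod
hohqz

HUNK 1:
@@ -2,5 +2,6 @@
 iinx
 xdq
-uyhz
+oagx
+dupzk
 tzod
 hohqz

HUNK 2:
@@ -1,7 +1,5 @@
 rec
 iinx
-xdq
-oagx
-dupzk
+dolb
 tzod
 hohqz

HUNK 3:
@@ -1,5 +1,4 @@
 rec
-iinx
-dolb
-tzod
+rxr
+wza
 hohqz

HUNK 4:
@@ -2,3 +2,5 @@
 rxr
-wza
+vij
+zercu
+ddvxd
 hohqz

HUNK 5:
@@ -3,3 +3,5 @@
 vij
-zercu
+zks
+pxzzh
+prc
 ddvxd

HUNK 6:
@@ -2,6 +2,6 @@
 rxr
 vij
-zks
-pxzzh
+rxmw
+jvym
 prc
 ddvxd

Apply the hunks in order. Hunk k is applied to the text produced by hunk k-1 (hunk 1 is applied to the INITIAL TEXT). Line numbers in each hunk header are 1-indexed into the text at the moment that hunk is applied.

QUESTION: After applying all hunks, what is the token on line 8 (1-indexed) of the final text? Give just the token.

Answer: hohqz

Derivation:
Hunk 1: at line 2 remove [uyhz] add [oagx,dupzk] -> 7 lines: rec iinx xdq oagx dupzk tzod hohqz
Hunk 2: at line 1 remove [xdq,oagx,dupzk] add [dolb] -> 5 lines: rec iinx dolb tzod hohqz
Hunk 3: at line 1 remove [iinx,dolb,tzod] add [rxr,wza] -> 4 lines: rec rxr wza hohqz
Hunk 4: at line 2 remove [wza] add [vij,zercu,ddvxd] -> 6 lines: rec rxr vij zercu ddvxd hohqz
Hunk 5: at line 3 remove [zercu] add [zks,pxzzh,prc] -> 8 lines: rec rxr vij zks pxzzh prc ddvxd hohqz
Hunk 6: at line 2 remove [zks,pxzzh] add [rxmw,jvym] -> 8 lines: rec rxr vij rxmw jvym prc ddvxd hohqz
Final line 8: hohqz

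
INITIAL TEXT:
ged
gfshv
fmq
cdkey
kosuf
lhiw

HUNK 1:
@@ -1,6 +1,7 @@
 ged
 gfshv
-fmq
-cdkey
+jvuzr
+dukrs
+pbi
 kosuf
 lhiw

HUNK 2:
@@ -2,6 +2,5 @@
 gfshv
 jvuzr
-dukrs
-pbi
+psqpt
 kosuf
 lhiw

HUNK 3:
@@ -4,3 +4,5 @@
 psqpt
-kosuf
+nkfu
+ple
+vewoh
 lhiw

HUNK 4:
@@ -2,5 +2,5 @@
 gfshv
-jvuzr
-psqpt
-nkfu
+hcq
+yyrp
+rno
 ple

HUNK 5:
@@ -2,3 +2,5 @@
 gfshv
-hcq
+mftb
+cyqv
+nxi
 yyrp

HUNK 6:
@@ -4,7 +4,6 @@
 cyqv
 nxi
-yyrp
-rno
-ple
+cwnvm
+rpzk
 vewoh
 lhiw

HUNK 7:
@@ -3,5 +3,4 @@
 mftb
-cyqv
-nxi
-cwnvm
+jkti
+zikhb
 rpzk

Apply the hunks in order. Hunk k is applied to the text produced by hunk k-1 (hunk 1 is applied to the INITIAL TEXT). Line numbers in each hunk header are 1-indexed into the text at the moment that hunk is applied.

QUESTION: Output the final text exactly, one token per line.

Answer: ged
gfshv
mftb
jkti
zikhb
rpzk
vewoh
lhiw

Derivation:
Hunk 1: at line 1 remove [fmq,cdkey] add [jvuzr,dukrs,pbi] -> 7 lines: ged gfshv jvuzr dukrs pbi kosuf lhiw
Hunk 2: at line 2 remove [dukrs,pbi] add [psqpt] -> 6 lines: ged gfshv jvuzr psqpt kosuf lhiw
Hunk 3: at line 4 remove [kosuf] add [nkfu,ple,vewoh] -> 8 lines: ged gfshv jvuzr psqpt nkfu ple vewoh lhiw
Hunk 4: at line 2 remove [jvuzr,psqpt,nkfu] add [hcq,yyrp,rno] -> 8 lines: ged gfshv hcq yyrp rno ple vewoh lhiw
Hunk 5: at line 2 remove [hcq] add [mftb,cyqv,nxi] -> 10 lines: ged gfshv mftb cyqv nxi yyrp rno ple vewoh lhiw
Hunk 6: at line 4 remove [yyrp,rno,ple] add [cwnvm,rpzk] -> 9 lines: ged gfshv mftb cyqv nxi cwnvm rpzk vewoh lhiw
Hunk 7: at line 3 remove [cyqv,nxi,cwnvm] add [jkti,zikhb] -> 8 lines: ged gfshv mftb jkti zikhb rpzk vewoh lhiw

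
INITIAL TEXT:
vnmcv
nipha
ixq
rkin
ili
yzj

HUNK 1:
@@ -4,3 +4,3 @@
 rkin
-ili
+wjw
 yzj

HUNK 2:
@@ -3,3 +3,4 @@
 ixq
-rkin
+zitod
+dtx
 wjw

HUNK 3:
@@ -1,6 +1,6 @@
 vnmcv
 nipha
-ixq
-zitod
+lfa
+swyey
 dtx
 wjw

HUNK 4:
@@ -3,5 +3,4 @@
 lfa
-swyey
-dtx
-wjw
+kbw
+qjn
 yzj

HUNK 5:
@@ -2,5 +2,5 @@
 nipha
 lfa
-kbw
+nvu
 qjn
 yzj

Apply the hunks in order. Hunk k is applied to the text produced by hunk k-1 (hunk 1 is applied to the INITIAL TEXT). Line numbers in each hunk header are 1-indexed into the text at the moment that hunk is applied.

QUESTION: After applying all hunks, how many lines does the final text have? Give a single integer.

Hunk 1: at line 4 remove [ili] add [wjw] -> 6 lines: vnmcv nipha ixq rkin wjw yzj
Hunk 2: at line 3 remove [rkin] add [zitod,dtx] -> 7 lines: vnmcv nipha ixq zitod dtx wjw yzj
Hunk 3: at line 1 remove [ixq,zitod] add [lfa,swyey] -> 7 lines: vnmcv nipha lfa swyey dtx wjw yzj
Hunk 4: at line 3 remove [swyey,dtx,wjw] add [kbw,qjn] -> 6 lines: vnmcv nipha lfa kbw qjn yzj
Hunk 5: at line 2 remove [kbw] add [nvu] -> 6 lines: vnmcv nipha lfa nvu qjn yzj
Final line count: 6

Answer: 6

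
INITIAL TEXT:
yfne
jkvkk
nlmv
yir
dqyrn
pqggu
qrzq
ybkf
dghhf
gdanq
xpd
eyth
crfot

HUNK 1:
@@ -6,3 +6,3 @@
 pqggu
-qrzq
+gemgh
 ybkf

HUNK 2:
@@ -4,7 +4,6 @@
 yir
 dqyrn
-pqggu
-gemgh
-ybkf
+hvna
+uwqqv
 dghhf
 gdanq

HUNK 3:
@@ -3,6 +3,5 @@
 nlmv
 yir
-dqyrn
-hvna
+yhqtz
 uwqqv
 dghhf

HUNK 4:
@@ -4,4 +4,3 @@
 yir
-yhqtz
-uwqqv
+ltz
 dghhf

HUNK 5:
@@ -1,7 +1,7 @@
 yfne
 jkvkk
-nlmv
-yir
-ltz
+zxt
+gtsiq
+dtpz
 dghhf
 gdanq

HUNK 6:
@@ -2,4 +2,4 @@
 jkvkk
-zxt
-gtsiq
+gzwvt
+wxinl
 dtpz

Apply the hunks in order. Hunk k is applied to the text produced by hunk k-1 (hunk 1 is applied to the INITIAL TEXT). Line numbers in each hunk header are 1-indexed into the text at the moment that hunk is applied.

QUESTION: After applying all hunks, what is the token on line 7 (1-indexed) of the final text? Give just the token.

Answer: gdanq

Derivation:
Hunk 1: at line 6 remove [qrzq] add [gemgh] -> 13 lines: yfne jkvkk nlmv yir dqyrn pqggu gemgh ybkf dghhf gdanq xpd eyth crfot
Hunk 2: at line 4 remove [pqggu,gemgh,ybkf] add [hvna,uwqqv] -> 12 lines: yfne jkvkk nlmv yir dqyrn hvna uwqqv dghhf gdanq xpd eyth crfot
Hunk 3: at line 3 remove [dqyrn,hvna] add [yhqtz] -> 11 lines: yfne jkvkk nlmv yir yhqtz uwqqv dghhf gdanq xpd eyth crfot
Hunk 4: at line 4 remove [yhqtz,uwqqv] add [ltz] -> 10 lines: yfne jkvkk nlmv yir ltz dghhf gdanq xpd eyth crfot
Hunk 5: at line 1 remove [nlmv,yir,ltz] add [zxt,gtsiq,dtpz] -> 10 lines: yfne jkvkk zxt gtsiq dtpz dghhf gdanq xpd eyth crfot
Hunk 6: at line 2 remove [zxt,gtsiq] add [gzwvt,wxinl] -> 10 lines: yfne jkvkk gzwvt wxinl dtpz dghhf gdanq xpd eyth crfot
Final line 7: gdanq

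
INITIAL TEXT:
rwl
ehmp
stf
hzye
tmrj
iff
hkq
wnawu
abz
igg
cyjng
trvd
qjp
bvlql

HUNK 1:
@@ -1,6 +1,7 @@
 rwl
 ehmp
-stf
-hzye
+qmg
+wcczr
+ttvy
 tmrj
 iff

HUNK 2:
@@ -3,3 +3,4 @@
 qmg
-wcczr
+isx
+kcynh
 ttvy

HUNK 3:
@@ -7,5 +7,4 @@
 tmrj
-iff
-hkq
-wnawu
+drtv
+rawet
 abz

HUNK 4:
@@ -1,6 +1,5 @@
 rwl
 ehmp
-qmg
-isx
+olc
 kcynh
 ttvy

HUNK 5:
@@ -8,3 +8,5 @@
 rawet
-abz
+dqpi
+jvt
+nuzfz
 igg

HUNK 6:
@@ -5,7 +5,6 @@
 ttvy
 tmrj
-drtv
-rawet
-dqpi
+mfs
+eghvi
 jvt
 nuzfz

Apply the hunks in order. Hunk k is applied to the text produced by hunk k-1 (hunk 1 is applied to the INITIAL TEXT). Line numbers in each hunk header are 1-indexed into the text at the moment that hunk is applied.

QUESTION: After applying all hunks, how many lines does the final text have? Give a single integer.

Hunk 1: at line 1 remove [stf,hzye] add [qmg,wcczr,ttvy] -> 15 lines: rwl ehmp qmg wcczr ttvy tmrj iff hkq wnawu abz igg cyjng trvd qjp bvlql
Hunk 2: at line 3 remove [wcczr] add [isx,kcynh] -> 16 lines: rwl ehmp qmg isx kcynh ttvy tmrj iff hkq wnawu abz igg cyjng trvd qjp bvlql
Hunk 3: at line 7 remove [iff,hkq,wnawu] add [drtv,rawet] -> 15 lines: rwl ehmp qmg isx kcynh ttvy tmrj drtv rawet abz igg cyjng trvd qjp bvlql
Hunk 4: at line 1 remove [qmg,isx] add [olc] -> 14 lines: rwl ehmp olc kcynh ttvy tmrj drtv rawet abz igg cyjng trvd qjp bvlql
Hunk 5: at line 8 remove [abz] add [dqpi,jvt,nuzfz] -> 16 lines: rwl ehmp olc kcynh ttvy tmrj drtv rawet dqpi jvt nuzfz igg cyjng trvd qjp bvlql
Hunk 6: at line 5 remove [drtv,rawet,dqpi] add [mfs,eghvi] -> 15 lines: rwl ehmp olc kcynh ttvy tmrj mfs eghvi jvt nuzfz igg cyjng trvd qjp bvlql
Final line count: 15

Answer: 15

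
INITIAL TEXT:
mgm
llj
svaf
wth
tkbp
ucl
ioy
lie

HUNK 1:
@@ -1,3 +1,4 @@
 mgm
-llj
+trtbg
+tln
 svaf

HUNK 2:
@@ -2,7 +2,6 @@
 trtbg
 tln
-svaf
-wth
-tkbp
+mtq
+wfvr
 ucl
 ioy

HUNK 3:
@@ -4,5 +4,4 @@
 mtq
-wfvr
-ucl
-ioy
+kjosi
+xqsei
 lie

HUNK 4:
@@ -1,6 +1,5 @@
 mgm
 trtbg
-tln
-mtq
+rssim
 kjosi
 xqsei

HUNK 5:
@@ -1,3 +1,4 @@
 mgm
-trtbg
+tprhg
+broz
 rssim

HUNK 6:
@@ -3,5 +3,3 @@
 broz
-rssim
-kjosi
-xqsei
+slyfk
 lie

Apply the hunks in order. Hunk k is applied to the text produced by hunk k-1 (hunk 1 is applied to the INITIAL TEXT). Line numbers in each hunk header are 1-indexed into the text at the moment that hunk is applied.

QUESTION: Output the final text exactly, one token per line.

Answer: mgm
tprhg
broz
slyfk
lie

Derivation:
Hunk 1: at line 1 remove [llj] add [trtbg,tln] -> 9 lines: mgm trtbg tln svaf wth tkbp ucl ioy lie
Hunk 2: at line 2 remove [svaf,wth,tkbp] add [mtq,wfvr] -> 8 lines: mgm trtbg tln mtq wfvr ucl ioy lie
Hunk 3: at line 4 remove [wfvr,ucl,ioy] add [kjosi,xqsei] -> 7 lines: mgm trtbg tln mtq kjosi xqsei lie
Hunk 4: at line 1 remove [tln,mtq] add [rssim] -> 6 lines: mgm trtbg rssim kjosi xqsei lie
Hunk 5: at line 1 remove [trtbg] add [tprhg,broz] -> 7 lines: mgm tprhg broz rssim kjosi xqsei lie
Hunk 6: at line 3 remove [rssim,kjosi,xqsei] add [slyfk] -> 5 lines: mgm tprhg broz slyfk lie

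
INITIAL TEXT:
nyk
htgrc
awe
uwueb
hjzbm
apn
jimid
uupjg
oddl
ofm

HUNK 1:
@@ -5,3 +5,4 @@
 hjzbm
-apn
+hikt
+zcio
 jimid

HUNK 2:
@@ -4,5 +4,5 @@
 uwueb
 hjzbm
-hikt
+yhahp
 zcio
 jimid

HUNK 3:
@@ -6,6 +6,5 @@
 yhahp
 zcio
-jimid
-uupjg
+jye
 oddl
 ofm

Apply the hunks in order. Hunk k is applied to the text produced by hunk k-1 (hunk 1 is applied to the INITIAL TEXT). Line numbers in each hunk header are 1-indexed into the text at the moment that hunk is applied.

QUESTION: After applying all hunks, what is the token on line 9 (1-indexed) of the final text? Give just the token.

Hunk 1: at line 5 remove [apn] add [hikt,zcio] -> 11 lines: nyk htgrc awe uwueb hjzbm hikt zcio jimid uupjg oddl ofm
Hunk 2: at line 4 remove [hikt] add [yhahp] -> 11 lines: nyk htgrc awe uwueb hjzbm yhahp zcio jimid uupjg oddl ofm
Hunk 3: at line 6 remove [jimid,uupjg] add [jye] -> 10 lines: nyk htgrc awe uwueb hjzbm yhahp zcio jye oddl ofm
Final line 9: oddl

Answer: oddl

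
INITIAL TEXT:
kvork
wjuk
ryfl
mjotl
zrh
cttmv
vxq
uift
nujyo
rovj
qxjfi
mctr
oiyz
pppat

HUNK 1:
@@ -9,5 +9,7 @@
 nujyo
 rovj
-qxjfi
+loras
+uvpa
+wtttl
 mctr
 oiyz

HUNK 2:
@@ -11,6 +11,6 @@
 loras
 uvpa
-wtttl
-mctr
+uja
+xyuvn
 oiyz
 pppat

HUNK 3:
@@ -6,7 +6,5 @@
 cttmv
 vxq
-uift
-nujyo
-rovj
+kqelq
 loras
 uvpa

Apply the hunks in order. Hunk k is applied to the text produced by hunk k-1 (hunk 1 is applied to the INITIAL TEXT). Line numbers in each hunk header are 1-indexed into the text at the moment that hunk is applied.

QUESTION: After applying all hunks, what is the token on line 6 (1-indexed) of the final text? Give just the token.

Answer: cttmv

Derivation:
Hunk 1: at line 9 remove [qxjfi] add [loras,uvpa,wtttl] -> 16 lines: kvork wjuk ryfl mjotl zrh cttmv vxq uift nujyo rovj loras uvpa wtttl mctr oiyz pppat
Hunk 2: at line 11 remove [wtttl,mctr] add [uja,xyuvn] -> 16 lines: kvork wjuk ryfl mjotl zrh cttmv vxq uift nujyo rovj loras uvpa uja xyuvn oiyz pppat
Hunk 3: at line 6 remove [uift,nujyo,rovj] add [kqelq] -> 14 lines: kvork wjuk ryfl mjotl zrh cttmv vxq kqelq loras uvpa uja xyuvn oiyz pppat
Final line 6: cttmv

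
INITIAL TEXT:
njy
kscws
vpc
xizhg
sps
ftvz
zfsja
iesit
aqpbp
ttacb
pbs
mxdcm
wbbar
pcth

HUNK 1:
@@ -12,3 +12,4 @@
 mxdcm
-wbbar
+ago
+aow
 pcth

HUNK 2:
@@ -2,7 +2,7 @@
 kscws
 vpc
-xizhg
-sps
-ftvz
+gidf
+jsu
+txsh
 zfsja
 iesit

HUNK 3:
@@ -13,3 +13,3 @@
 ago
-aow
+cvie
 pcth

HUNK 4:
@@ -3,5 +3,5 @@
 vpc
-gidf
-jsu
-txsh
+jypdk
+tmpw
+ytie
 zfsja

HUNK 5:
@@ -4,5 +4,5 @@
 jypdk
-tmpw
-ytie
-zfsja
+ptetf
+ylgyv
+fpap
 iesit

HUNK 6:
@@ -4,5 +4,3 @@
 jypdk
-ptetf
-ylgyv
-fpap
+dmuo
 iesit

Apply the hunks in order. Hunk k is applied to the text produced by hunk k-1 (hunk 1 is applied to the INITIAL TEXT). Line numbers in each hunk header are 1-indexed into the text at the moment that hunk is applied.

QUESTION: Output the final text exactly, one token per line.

Hunk 1: at line 12 remove [wbbar] add [ago,aow] -> 15 lines: njy kscws vpc xizhg sps ftvz zfsja iesit aqpbp ttacb pbs mxdcm ago aow pcth
Hunk 2: at line 2 remove [xizhg,sps,ftvz] add [gidf,jsu,txsh] -> 15 lines: njy kscws vpc gidf jsu txsh zfsja iesit aqpbp ttacb pbs mxdcm ago aow pcth
Hunk 3: at line 13 remove [aow] add [cvie] -> 15 lines: njy kscws vpc gidf jsu txsh zfsja iesit aqpbp ttacb pbs mxdcm ago cvie pcth
Hunk 4: at line 3 remove [gidf,jsu,txsh] add [jypdk,tmpw,ytie] -> 15 lines: njy kscws vpc jypdk tmpw ytie zfsja iesit aqpbp ttacb pbs mxdcm ago cvie pcth
Hunk 5: at line 4 remove [tmpw,ytie,zfsja] add [ptetf,ylgyv,fpap] -> 15 lines: njy kscws vpc jypdk ptetf ylgyv fpap iesit aqpbp ttacb pbs mxdcm ago cvie pcth
Hunk 6: at line 4 remove [ptetf,ylgyv,fpap] add [dmuo] -> 13 lines: njy kscws vpc jypdk dmuo iesit aqpbp ttacb pbs mxdcm ago cvie pcth

Answer: njy
kscws
vpc
jypdk
dmuo
iesit
aqpbp
ttacb
pbs
mxdcm
ago
cvie
pcth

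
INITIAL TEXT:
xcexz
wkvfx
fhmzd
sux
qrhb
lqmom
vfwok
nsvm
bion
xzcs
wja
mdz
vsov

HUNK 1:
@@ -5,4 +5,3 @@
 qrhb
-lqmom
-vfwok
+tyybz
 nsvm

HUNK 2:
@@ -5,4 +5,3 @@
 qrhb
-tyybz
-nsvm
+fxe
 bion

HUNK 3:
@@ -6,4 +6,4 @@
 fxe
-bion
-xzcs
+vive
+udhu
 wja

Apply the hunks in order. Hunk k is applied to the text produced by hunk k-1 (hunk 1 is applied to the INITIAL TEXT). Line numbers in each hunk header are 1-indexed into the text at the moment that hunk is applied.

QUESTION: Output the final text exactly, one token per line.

Hunk 1: at line 5 remove [lqmom,vfwok] add [tyybz] -> 12 lines: xcexz wkvfx fhmzd sux qrhb tyybz nsvm bion xzcs wja mdz vsov
Hunk 2: at line 5 remove [tyybz,nsvm] add [fxe] -> 11 lines: xcexz wkvfx fhmzd sux qrhb fxe bion xzcs wja mdz vsov
Hunk 3: at line 6 remove [bion,xzcs] add [vive,udhu] -> 11 lines: xcexz wkvfx fhmzd sux qrhb fxe vive udhu wja mdz vsov

Answer: xcexz
wkvfx
fhmzd
sux
qrhb
fxe
vive
udhu
wja
mdz
vsov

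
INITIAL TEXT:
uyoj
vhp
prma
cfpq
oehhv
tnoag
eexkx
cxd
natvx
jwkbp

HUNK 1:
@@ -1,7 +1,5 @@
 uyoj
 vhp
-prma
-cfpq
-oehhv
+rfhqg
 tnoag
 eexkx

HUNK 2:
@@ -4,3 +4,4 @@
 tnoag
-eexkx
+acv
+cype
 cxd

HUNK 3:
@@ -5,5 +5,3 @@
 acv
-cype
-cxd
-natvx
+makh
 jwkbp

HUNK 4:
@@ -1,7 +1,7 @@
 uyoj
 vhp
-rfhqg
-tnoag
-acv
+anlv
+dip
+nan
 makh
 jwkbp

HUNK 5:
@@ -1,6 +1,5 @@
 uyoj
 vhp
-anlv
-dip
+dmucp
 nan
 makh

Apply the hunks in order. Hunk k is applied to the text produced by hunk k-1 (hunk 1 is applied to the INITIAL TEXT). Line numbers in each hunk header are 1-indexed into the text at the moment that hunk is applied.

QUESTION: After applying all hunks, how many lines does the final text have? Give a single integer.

Hunk 1: at line 1 remove [prma,cfpq,oehhv] add [rfhqg] -> 8 lines: uyoj vhp rfhqg tnoag eexkx cxd natvx jwkbp
Hunk 2: at line 4 remove [eexkx] add [acv,cype] -> 9 lines: uyoj vhp rfhqg tnoag acv cype cxd natvx jwkbp
Hunk 3: at line 5 remove [cype,cxd,natvx] add [makh] -> 7 lines: uyoj vhp rfhqg tnoag acv makh jwkbp
Hunk 4: at line 1 remove [rfhqg,tnoag,acv] add [anlv,dip,nan] -> 7 lines: uyoj vhp anlv dip nan makh jwkbp
Hunk 5: at line 1 remove [anlv,dip] add [dmucp] -> 6 lines: uyoj vhp dmucp nan makh jwkbp
Final line count: 6

Answer: 6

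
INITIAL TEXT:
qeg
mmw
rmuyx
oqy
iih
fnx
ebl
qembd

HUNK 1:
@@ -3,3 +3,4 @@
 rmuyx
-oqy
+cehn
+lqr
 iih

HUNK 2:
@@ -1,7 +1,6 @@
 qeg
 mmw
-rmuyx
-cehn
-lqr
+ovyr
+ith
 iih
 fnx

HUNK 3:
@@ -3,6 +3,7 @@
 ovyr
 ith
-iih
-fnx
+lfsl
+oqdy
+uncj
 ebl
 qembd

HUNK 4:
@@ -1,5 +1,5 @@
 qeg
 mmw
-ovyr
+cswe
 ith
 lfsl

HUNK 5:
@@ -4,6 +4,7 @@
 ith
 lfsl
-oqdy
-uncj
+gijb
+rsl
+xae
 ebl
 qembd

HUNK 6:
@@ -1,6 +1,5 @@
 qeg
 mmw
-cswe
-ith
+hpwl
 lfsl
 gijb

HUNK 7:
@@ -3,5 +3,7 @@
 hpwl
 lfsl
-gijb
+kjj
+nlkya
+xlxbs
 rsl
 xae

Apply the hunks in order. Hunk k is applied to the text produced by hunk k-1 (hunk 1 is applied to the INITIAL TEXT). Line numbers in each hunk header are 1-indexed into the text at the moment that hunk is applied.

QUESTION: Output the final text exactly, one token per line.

Hunk 1: at line 3 remove [oqy] add [cehn,lqr] -> 9 lines: qeg mmw rmuyx cehn lqr iih fnx ebl qembd
Hunk 2: at line 1 remove [rmuyx,cehn,lqr] add [ovyr,ith] -> 8 lines: qeg mmw ovyr ith iih fnx ebl qembd
Hunk 3: at line 3 remove [iih,fnx] add [lfsl,oqdy,uncj] -> 9 lines: qeg mmw ovyr ith lfsl oqdy uncj ebl qembd
Hunk 4: at line 1 remove [ovyr] add [cswe] -> 9 lines: qeg mmw cswe ith lfsl oqdy uncj ebl qembd
Hunk 5: at line 4 remove [oqdy,uncj] add [gijb,rsl,xae] -> 10 lines: qeg mmw cswe ith lfsl gijb rsl xae ebl qembd
Hunk 6: at line 1 remove [cswe,ith] add [hpwl] -> 9 lines: qeg mmw hpwl lfsl gijb rsl xae ebl qembd
Hunk 7: at line 3 remove [gijb] add [kjj,nlkya,xlxbs] -> 11 lines: qeg mmw hpwl lfsl kjj nlkya xlxbs rsl xae ebl qembd

Answer: qeg
mmw
hpwl
lfsl
kjj
nlkya
xlxbs
rsl
xae
ebl
qembd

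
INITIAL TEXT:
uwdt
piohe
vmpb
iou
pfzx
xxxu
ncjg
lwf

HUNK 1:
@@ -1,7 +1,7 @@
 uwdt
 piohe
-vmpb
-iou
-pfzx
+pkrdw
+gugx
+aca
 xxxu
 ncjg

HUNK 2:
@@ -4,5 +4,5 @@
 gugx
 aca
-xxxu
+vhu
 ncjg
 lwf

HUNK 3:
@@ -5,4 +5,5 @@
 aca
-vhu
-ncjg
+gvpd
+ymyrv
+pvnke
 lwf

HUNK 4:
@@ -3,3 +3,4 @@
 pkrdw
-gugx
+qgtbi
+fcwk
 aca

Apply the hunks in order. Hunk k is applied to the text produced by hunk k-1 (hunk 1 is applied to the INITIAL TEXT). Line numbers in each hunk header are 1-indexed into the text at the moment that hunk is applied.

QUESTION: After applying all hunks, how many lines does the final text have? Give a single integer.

Answer: 10

Derivation:
Hunk 1: at line 1 remove [vmpb,iou,pfzx] add [pkrdw,gugx,aca] -> 8 lines: uwdt piohe pkrdw gugx aca xxxu ncjg lwf
Hunk 2: at line 4 remove [xxxu] add [vhu] -> 8 lines: uwdt piohe pkrdw gugx aca vhu ncjg lwf
Hunk 3: at line 5 remove [vhu,ncjg] add [gvpd,ymyrv,pvnke] -> 9 lines: uwdt piohe pkrdw gugx aca gvpd ymyrv pvnke lwf
Hunk 4: at line 3 remove [gugx] add [qgtbi,fcwk] -> 10 lines: uwdt piohe pkrdw qgtbi fcwk aca gvpd ymyrv pvnke lwf
Final line count: 10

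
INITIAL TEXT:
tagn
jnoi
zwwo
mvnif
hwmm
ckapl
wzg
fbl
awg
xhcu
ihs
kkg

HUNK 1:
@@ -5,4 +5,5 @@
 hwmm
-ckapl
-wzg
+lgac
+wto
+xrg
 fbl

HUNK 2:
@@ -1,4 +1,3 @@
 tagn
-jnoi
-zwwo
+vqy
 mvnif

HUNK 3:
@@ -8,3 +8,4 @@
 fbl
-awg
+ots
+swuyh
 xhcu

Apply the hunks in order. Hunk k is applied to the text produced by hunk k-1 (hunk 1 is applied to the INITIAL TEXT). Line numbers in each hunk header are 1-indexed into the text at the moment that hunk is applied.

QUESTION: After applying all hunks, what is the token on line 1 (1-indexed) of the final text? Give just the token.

Hunk 1: at line 5 remove [ckapl,wzg] add [lgac,wto,xrg] -> 13 lines: tagn jnoi zwwo mvnif hwmm lgac wto xrg fbl awg xhcu ihs kkg
Hunk 2: at line 1 remove [jnoi,zwwo] add [vqy] -> 12 lines: tagn vqy mvnif hwmm lgac wto xrg fbl awg xhcu ihs kkg
Hunk 3: at line 8 remove [awg] add [ots,swuyh] -> 13 lines: tagn vqy mvnif hwmm lgac wto xrg fbl ots swuyh xhcu ihs kkg
Final line 1: tagn

Answer: tagn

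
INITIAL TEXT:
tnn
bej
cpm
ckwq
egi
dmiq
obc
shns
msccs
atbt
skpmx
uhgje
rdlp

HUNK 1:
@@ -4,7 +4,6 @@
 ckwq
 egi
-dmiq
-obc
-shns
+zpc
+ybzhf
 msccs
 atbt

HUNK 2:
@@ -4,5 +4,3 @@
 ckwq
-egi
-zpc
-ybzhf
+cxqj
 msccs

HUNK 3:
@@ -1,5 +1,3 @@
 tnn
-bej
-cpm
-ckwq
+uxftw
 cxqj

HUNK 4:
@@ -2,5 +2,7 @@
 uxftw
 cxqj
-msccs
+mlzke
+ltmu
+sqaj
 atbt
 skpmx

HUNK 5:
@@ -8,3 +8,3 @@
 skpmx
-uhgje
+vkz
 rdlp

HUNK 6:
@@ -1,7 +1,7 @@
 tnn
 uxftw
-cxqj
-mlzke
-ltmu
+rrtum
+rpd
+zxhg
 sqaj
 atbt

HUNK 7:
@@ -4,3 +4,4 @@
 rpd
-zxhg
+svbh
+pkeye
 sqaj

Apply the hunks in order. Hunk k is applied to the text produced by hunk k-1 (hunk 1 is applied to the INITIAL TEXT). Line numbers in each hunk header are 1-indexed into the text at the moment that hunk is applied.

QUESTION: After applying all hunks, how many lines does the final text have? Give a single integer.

Hunk 1: at line 4 remove [dmiq,obc,shns] add [zpc,ybzhf] -> 12 lines: tnn bej cpm ckwq egi zpc ybzhf msccs atbt skpmx uhgje rdlp
Hunk 2: at line 4 remove [egi,zpc,ybzhf] add [cxqj] -> 10 lines: tnn bej cpm ckwq cxqj msccs atbt skpmx uhgje rdlp
Hunk 3: at line 1 remove [bej,cpm,ckwq] add [uxftw] -> 8 lines: tnn uxftw cxqj msccs atbt skpmx uhgje rdlp
Hunk 4: at line 2 remove [msccs] add [mlzke,ltmu,sqaj] -> 10 lines: tnn uxftw cxqj mlzke ltmu sqaj atbt skpmx uhgje rdlp
Hunk 5: at line 8 remove [uhgje] add [vkz] -> 10 lines: tnn uxftw cxqj mlzke ltmu sqaj atbt skpmx vkz rdlp
Hunk 6: at line 1 remove [cxqj,mlzke,ltmu] add [rrtum,rpd,zxhg] -> 10 lines: tnn uxftw rrtum rpd zxhg sqaj atbt skpmx vkz rdlp
Hunk 7: at line 4 remove [zxhg] add [svbh,pkeye] -> 11 lines: tnn uxftw rrtum rpd svbh pkeye sqaj atbt skpmx vkz rdlp
Final line count: 11

Answer: 11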